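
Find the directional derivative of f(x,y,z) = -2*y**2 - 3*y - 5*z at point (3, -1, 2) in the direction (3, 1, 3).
-14*sqrt(19)/19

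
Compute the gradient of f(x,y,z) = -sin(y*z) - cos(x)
(sin(x), -z*cos(y*z), -y*cos(y*z))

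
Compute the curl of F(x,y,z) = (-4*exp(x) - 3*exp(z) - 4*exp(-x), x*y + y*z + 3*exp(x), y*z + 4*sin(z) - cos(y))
(-y + z + sin(y), -3*exp(z), y + 3*exp(x))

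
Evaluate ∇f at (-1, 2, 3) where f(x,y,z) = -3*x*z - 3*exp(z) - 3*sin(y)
(-9, -3*cos(2), 3 - 3*exp(3))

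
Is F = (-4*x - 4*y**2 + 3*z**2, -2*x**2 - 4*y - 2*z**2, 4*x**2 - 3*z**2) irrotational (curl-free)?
No, ∇×F = (4*z, -8*x + 6*z, -4*x + 8*y)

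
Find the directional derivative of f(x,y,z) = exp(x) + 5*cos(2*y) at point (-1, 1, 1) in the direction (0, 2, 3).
-20*sqrt(13)*sin(2)/13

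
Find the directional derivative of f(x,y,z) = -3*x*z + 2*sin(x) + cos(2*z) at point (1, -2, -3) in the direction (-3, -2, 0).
-3*sqrt(13)*(2*cos(1) + 9)/13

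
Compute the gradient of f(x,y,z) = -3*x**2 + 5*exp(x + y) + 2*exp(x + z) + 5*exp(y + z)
(-6*x + 5*exp(x + y) + 2*exp(x + z), 5*exp(x + y) + 5*exp(y + z), 2*exp(x + z) + 5*exp(y + z))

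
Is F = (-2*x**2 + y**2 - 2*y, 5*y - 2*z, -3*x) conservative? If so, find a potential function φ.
No, ∇×F = (2, 3, 2 - 2*y) ≠ 0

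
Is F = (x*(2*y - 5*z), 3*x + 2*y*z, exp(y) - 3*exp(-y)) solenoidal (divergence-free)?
No, ∇·F = 2*y - 3*z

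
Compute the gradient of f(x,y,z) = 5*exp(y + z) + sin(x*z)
(z*cos(x*z), 5*exp(y + z), x*cos(x*z) + 5*exp(y + z))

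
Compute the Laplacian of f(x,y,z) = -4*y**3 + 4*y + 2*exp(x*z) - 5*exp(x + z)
2*x**2*exp(x*z) - 24*y + 2*z**2*exp(x*z) - 10*exp(x + z)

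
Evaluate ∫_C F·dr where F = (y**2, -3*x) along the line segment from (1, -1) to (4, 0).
-13/2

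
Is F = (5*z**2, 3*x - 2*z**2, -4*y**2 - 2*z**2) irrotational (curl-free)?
No, ∇×F = (-8*y + 4*z, 10*z, 3)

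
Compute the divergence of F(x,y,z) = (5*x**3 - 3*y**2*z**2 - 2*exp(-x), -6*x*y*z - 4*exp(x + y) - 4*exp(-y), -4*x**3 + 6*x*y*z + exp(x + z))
15*x**2 + 6*x*y - 6*x*z - 4*exp(x + y) + exp(x + z) + 4*exp(-y) + 2*exp(-x)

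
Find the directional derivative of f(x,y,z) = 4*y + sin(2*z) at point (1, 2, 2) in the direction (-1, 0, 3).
3*sqrt(10)*cos(4)/5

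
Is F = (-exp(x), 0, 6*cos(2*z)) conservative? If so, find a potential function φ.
Yes, F is conservative. φ = -exp(x) + 3*sin(2*z)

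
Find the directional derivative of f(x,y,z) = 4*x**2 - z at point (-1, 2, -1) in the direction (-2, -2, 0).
4*sqrt(2)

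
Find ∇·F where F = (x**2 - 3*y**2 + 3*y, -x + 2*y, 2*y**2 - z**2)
2*x - 2*z + 2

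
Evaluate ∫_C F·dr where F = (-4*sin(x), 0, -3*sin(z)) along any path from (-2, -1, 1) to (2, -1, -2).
-3*cos(1) + 3*cos(2)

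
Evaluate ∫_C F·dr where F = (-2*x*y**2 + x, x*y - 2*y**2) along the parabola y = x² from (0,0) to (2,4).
-246/5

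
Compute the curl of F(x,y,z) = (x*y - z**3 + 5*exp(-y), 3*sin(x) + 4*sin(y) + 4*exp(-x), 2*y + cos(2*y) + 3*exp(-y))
(-2*sin(2*y) + 2 - 3*exp(-y), -3*z**2, -x + 3*cos(x) + 5*exp(-y) - 4*exp(-x))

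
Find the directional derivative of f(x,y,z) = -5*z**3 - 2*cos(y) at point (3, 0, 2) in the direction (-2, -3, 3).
-90*sqrt(22)/11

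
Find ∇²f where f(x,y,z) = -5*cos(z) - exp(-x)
5*cos(z) - exp(-x)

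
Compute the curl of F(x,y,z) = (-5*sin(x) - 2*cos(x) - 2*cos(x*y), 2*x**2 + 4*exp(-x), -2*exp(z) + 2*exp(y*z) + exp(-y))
(2*z*exp(y*z) - exp(-y), 0, -2*x*sin(x*y) + 4*x - 4*exp(-x))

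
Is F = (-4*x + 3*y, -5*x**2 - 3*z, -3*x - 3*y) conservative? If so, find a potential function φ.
No, ∇×F = (0, 3, -10*x - 3) ≠ 0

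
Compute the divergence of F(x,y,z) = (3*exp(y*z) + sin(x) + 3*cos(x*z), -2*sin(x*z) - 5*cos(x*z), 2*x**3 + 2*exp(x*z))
2*x*exp(x*z) - 3*z*sin(x*z) + cos(x)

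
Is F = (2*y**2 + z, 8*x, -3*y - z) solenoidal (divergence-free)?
No, ∇·F = -1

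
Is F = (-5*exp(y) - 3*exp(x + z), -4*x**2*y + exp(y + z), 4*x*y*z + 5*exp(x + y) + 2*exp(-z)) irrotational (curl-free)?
No, ∇×F = (4*x*z + 5*exp(x + y) - exp(y + z), -4*y*z - 5*exp(x + y) - 3*exp(x + z), -8*x*y + 5*exp(y))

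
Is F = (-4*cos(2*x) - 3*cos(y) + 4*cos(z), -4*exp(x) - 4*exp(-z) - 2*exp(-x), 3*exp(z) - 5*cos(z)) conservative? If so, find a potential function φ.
No, ∇×F = (-4*exp(-z), -4*sin(z), -4*exp(x) - 3*sin(y) + 2*exp(-x)) ≠ 0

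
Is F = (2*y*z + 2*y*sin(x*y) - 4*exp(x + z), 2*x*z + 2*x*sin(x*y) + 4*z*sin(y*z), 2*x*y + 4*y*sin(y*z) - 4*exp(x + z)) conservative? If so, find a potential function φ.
Yes, F is conservative. φ = 2*x*y*z - 4*exp(x + z) - 2*cos(x*y) - 4*cos(y*z)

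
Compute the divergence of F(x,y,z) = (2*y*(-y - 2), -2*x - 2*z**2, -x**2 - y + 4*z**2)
8*z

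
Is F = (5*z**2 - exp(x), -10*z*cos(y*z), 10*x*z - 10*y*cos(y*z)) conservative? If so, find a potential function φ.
Yes, F is conservative. φ = 5*x*z**2 - exp(x) - 10*sin(y*z)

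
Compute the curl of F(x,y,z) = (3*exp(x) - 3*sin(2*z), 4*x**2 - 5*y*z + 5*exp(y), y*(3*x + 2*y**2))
(3*x + 6*y**2 + 5*y, -3*y - 6*cos(2*z), 8*x)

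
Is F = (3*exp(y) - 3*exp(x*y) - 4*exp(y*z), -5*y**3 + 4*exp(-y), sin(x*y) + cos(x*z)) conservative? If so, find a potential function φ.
No, ∇×F = (x*cos(x*y), -4*y*exp(y*z) - y*cos(x*y) + z*sin(x*z), 3*x*exp(x*y) + 4*z*exp(y*z) - 3*exp(y)) ≠ 0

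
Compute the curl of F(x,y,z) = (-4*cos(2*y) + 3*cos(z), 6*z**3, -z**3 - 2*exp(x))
(-18*z**2, 2*exp(x) - 3*sin(z), -8*sin(2*y))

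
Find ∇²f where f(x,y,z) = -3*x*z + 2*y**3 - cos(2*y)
12*y + 4*cos(2*y)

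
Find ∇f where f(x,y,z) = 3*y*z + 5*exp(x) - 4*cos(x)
(5*exp(x) + 4*sin(x), 3*z, 3*y)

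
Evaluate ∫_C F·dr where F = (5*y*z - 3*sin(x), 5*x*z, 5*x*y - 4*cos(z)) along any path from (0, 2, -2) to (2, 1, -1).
-13 - 4*sin(2) + 3*cos(2) + 4*sin(1)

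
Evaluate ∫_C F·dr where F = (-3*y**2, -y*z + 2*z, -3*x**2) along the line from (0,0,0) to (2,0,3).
-12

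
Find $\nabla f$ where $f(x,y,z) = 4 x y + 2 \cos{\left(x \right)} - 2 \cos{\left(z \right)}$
(4*y - 2*sin(x), 4*x, 2*sin(z))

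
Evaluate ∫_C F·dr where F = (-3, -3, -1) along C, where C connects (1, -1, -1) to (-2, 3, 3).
-7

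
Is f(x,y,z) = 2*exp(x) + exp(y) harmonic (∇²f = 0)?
No, ∇²f = 2*exp(x) + exp(y)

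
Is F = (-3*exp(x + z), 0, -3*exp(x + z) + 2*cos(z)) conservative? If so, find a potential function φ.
Yes, F is conservative. φ = -3*exp(x + z) + 2*sin(z)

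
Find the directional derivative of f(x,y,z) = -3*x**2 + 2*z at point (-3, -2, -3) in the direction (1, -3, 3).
24*sqrt(19)/19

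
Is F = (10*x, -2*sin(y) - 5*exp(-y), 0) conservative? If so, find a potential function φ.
Yes, F is conservative. φ = 5*x**2 + 2*cos(y) + 5*exp(-y)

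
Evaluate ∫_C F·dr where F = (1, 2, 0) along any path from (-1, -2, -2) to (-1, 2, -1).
8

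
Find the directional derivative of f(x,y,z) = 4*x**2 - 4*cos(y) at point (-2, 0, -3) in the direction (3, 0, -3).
-8*sqrt(2)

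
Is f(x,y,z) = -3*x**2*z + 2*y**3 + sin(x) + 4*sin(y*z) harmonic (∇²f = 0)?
No, ∇²f = -4*y**2*sin(y*z) + 12*y - 4*z**2*sin(y*z) - 6*z - sin(x)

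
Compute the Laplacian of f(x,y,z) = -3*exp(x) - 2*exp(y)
-3*exp(x) - 2*exp(y)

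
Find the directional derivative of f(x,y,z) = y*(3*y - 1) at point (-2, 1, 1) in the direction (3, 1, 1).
5*sqrt(11)/11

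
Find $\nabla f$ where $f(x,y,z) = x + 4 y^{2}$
(1, 8*y, 0)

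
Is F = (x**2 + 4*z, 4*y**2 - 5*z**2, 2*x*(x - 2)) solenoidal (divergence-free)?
No, ∇·F = 2*x + 8*y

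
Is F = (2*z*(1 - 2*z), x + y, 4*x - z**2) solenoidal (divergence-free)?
No, ∇·F = 1 - 2*z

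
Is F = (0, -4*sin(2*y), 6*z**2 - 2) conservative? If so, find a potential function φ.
Yes, F is conservative. φ = 2*z**3 - 2*z + 2*cos(2*y)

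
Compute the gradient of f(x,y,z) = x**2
(2*x, 0, 0)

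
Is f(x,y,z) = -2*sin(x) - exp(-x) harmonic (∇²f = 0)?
No, ∇²f = 2*sin(x) - exp(-x)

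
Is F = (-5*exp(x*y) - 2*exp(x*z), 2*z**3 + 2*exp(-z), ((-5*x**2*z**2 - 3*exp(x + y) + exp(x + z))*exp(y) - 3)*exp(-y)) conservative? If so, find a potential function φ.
No, ∇×F = (-6*z**2 - 3*exp(x + y) + 2*exp(-z) + 3*exp(-y), 10*x*z**2 - 2*x*exp(x*z) + 3*exp(x + y) - exp(x + z), 5*x*exp(x*y)) ≠ 0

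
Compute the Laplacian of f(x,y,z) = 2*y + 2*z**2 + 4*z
4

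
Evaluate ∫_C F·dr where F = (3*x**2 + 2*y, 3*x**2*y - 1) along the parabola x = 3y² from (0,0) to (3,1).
69/2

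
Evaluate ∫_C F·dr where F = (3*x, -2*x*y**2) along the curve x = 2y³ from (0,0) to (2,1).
16/3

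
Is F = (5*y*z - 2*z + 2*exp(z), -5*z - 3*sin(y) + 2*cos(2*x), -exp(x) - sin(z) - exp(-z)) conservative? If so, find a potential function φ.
No, ∇×F = (5, 5*y + exp(x) + 2*exp(z) - 2, -5*z - 4*sin(2*x)) ≠ 0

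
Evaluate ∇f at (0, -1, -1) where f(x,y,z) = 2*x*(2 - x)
(4, 0, 0)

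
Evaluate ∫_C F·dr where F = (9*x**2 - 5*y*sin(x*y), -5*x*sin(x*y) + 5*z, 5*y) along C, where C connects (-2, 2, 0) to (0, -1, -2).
39 - 5*cos(4)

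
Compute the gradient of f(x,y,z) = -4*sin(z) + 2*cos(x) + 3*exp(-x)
(-2*sin(x) - 3*exp(-x), 0, -4*cos(z))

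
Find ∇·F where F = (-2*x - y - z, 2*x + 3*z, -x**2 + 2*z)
0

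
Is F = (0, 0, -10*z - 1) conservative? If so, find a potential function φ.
Yes, F is conservative. φ = z*(-5*z - 1)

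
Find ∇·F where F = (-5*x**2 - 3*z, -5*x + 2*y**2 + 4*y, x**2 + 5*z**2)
-10*x + 4*y + 10*z + 4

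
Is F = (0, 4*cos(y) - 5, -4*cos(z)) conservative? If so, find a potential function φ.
Yes, F is conservative. φ = -5*y + 4*sin(y) - 4*sin(z)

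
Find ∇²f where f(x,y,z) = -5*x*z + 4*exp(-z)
4*exp(-z)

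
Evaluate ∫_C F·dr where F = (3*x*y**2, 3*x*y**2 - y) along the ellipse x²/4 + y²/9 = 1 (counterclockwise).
81*pi/2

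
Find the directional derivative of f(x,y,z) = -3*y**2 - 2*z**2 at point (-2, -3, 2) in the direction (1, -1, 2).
-17*sqrt(6)/3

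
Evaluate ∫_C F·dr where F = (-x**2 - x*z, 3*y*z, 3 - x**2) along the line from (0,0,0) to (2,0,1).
-7/3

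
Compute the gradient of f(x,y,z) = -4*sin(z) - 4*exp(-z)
(0, 0, -4*cos(z) + 4*exp(-z))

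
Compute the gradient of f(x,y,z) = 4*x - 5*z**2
(4, 0, -10*z)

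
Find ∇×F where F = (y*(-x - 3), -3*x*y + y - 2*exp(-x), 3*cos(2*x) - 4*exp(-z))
(0, 6*sin(2*x), x - 3*y + 3 + 2*exp(-x))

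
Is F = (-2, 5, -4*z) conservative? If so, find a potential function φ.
Yes, F is conservative. φ = -2*x + 5*y - 2*z**2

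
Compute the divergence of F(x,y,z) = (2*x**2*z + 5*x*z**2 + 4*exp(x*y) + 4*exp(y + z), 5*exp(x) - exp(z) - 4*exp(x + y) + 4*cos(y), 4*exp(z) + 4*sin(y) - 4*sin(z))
4*x*z + 4*y*exp(x*y) + 5*z**2 + 4*exp(z) - 4*exp(x + y) - 4*sin(y) - 4*cos(z)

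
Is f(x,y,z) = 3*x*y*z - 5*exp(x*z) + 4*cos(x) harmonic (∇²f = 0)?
No, ∇²f = -5*x**2*exp(x*z) - 5*z**2*exp(x*z) - 4*cos(x)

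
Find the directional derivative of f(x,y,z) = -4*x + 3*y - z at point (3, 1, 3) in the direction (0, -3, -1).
-4*sqrt(10)/5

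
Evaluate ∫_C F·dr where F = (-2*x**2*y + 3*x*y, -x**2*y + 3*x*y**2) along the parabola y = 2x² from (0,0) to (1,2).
1307/210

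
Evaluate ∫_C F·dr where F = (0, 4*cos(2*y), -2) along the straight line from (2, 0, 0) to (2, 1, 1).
-2 + 2*sin(2)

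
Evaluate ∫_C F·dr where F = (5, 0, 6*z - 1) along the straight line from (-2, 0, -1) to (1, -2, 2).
21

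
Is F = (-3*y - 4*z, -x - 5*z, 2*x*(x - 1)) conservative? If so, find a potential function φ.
No, ∇×F = (5, -4*x - 2, 2) ≠ 0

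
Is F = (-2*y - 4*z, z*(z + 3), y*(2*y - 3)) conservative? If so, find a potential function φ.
No, ∇×F = (4*y - 2*z - 6, -4, 2) ≠ 0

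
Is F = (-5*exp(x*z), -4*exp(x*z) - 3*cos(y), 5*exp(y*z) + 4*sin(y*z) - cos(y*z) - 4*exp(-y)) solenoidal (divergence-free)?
No, ∇·F = 5*y*exp(y*z) + y*sin(y*z) + 4*y*cos(y*z) - 5*z*exp(x*z) + 3*sin(y)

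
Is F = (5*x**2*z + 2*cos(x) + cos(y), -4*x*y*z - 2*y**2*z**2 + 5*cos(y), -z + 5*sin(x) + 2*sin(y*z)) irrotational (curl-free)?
No, ∇×F = (4*x*y + 4*y**2*z + 2*z*cos(y*z), 5*x**2 - 5*cos(x), -4*y*z + sin(y))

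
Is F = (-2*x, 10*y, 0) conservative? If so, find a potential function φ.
Yes, F is conservative. φ = -x**2 + 5*y**2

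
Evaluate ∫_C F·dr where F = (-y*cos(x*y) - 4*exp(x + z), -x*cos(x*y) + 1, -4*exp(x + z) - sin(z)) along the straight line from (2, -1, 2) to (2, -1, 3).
-4*exp(5) + cos(3) - cos(2) + 4*exp(4)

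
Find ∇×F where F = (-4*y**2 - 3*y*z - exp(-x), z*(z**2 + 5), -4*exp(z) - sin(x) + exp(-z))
(-3*z**2 - 5, -3*y + cos(x), 8*y + 3*z)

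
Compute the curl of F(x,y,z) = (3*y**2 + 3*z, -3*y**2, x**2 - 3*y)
(-3, 3 - 2*x, -6*y)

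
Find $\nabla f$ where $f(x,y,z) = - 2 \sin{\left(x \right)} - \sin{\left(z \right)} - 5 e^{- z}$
(-2*cos(x), 0, -cos(z) + 5*exp(-z))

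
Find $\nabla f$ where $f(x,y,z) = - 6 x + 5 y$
(-6, 5, 0)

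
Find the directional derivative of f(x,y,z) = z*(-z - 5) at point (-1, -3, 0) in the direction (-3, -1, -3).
15*sqrt(19)/19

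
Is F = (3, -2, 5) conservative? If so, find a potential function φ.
Yes, F is conservative. φ = 3*x - 2*y + 5*z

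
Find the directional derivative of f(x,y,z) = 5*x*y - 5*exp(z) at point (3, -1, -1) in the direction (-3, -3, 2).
5*sqrt(22)*(-3*E - 1)*exp(-1)/11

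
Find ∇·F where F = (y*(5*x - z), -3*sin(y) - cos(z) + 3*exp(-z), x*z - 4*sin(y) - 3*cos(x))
x + 5*y - 3*cos(y)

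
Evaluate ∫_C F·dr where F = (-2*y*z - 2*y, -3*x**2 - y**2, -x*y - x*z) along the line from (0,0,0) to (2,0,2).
-8/3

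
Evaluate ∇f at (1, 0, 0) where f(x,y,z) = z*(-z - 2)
(0, 0, -2)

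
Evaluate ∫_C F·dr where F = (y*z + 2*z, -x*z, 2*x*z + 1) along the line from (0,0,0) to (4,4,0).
0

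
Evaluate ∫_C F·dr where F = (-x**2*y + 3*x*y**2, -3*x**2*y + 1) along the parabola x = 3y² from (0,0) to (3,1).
-31/14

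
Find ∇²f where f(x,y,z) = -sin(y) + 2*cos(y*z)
-2*y**2*cos(y*z) - 2*z**2*cos(y*z) + sin(y)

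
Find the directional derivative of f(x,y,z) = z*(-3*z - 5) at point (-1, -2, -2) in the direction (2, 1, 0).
0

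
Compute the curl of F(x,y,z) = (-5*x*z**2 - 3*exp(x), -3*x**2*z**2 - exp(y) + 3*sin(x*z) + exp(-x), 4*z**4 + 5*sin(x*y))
(x*(6*x*z + 5*cos(x*y) - 3*cos(x*z)), -10*x*z - 5*y*cos(x*y), -6*x*z**2 + 3*z*cos(x*z) - exp(-x))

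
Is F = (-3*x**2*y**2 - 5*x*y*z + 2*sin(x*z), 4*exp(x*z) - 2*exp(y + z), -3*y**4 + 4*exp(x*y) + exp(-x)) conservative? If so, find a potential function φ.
No, ∇×F = (4*x*exp(x*y) - 4*x*exp(x*z) - 12*y**3 + 2*exp(y + z), -5*x*y + 2*x*cos(x*z) - 4*y*exp(x*y) + exp(-x), 6*x**2*y + 5*x*z + 4*z*exp(x*z)) ≠ 0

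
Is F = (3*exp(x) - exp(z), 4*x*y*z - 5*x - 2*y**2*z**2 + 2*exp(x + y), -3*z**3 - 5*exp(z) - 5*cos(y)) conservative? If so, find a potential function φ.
No, ∇×F = (-4*x*y + 4*y**2*z + 5*sin(y), -exp(z), 4*y*z + 2*exp(x + y) - 5) ≠ 0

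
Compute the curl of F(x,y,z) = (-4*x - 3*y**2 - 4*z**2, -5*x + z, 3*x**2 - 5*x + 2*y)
(1, -6*x - 8*z + 5, 6*y - 5)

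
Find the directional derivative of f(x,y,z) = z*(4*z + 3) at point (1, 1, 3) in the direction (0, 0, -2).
-27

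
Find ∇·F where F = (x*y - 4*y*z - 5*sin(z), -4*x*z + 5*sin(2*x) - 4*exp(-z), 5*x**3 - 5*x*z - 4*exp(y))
-5*x + y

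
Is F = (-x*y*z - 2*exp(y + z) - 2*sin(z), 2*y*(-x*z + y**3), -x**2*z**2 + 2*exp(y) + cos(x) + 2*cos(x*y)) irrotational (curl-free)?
No, ∇×F = (2*x*y - 2*x*sin(x*y) + 2*exp(y), -x*y + 2*x*z**2 + 2*y*sin(x*y) - 2*exp(y + z) + sin(x) - 2*cos(z), x*z - 2*y*z + 2*exp(y + z))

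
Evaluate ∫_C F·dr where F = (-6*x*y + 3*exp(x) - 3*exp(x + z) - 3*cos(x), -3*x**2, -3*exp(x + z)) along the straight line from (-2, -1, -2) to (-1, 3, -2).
-21 - 3*sin(2) - 3*exp(-2) - 3*exp(-3) + 3*exp(-4) + 3*exp(-1) + 3*sin(1)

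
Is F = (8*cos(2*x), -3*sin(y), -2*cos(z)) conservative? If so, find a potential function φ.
Yes, F is conservative. φ = 4*sin(2*x) - 2*sin(z) + 3*cos(y)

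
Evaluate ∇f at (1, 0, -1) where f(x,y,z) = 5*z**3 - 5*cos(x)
(5*sin(1), 0, 15)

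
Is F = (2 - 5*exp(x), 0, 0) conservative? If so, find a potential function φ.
Yes, F is conservative. φ = 2*x - 5*exp(x)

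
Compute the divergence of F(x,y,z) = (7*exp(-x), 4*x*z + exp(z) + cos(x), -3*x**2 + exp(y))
-7*exp(-x)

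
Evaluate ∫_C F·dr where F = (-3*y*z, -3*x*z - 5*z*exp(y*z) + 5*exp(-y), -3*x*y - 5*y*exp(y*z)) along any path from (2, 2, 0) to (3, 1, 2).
-5*exp(2) - 13 - 5*exp(-1) + 5*exp(-2)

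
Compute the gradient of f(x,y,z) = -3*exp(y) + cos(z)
(0, -3*exp(y), -sin(z))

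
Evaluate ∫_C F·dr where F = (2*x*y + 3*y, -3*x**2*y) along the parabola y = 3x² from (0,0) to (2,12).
-528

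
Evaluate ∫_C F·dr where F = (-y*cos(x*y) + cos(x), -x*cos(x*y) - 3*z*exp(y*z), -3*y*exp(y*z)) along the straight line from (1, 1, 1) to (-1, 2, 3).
-3*exp(6) - sin(1) + sin(2) + 3*E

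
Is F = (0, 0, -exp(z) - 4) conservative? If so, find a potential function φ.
Yes, F is conservative. φ = -4*z - exp(z)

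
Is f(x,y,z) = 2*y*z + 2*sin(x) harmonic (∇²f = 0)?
No, ∇²f = -2*sin(x)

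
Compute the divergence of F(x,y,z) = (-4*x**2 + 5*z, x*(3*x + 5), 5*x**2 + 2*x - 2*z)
-8*x - 2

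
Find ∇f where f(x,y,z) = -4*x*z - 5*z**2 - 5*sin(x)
(-4*z - 5*cos(x), 0, -4*x - 10*z)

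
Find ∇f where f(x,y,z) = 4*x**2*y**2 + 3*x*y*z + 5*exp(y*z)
(y*(8*x*y + 3*z), 8*x**2*y + 3*x*z + 5*z*exp(y*z), y*(3*x + 5*exp(y*z)))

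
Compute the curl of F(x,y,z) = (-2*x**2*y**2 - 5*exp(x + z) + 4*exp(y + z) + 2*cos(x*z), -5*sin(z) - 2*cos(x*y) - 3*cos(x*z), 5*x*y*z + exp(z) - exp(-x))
(5*x*z - 3*x*sin(x*z) + 5*cos(z), ((-2*x*sin(x*z) - 5*y*z - 5*exp(x + z) + 4*exp(y + z))*exp(x) - 1)*exp(-x), 4*x**2*y + 2*y*sin(x*y) + 3*z*sin(x*z) - 4*exp(y + z))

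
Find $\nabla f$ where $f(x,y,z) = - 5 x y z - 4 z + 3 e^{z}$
(-5*y*z, -5*x*z, -5*x*y + 3*exp(z) - 4)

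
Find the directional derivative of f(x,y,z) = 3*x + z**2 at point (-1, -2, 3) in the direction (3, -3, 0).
3*sqrt(2)/2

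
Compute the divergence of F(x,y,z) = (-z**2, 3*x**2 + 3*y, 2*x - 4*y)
3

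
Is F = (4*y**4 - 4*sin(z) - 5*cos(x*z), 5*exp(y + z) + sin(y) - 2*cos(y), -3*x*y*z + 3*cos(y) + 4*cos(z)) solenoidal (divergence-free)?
No, ∇·F = -3*x*y + 5*z*sin(x*z) + 5*exp(y + z) + 2*sin(y) - 4*sin(z) + cos(y)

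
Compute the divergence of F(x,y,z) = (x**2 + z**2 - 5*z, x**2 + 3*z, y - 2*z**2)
2*x - 4*z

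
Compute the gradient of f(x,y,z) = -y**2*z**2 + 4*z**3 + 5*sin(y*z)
(0, z*(-2*y*z + 5*cos(y*z)), -2*y**2*z + 5*y*cos(y*z) + 12*z**2)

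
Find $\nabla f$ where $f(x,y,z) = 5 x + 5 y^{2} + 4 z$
(5, 10*y, 4)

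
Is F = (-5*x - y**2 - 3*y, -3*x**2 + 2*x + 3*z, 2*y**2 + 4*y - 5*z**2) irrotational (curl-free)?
No, ∇×F = (4*y + 1, 0, -6*x + 2*y + 5)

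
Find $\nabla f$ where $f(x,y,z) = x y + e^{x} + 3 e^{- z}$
(y + exp(x), x, -3*exp(-z))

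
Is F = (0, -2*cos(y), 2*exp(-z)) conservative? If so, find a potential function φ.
Yes, F is conservative. φ = -2*sin(y) - 2*exp(-z)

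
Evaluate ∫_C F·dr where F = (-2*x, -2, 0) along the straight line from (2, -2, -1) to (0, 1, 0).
-2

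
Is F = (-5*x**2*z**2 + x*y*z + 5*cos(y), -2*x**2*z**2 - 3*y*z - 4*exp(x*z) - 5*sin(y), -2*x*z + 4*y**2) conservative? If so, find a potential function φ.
No, ∇×F = (4*x**2*z + 4*x*exp(x*z) + 11*y, -10*x**2*z + x*y + 2*z, -4*x*z**2 - x*z - 4*z*exp(x*z) + 5*sin(y)) ≠ 0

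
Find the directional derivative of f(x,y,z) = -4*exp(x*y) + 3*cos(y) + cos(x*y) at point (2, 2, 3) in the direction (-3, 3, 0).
-3*sqrt(2)*sin(2)/2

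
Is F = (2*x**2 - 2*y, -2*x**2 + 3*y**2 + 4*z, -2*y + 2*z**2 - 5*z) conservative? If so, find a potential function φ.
No, ∇×F = (-6, 0, 2 - 4*x) ≠ 0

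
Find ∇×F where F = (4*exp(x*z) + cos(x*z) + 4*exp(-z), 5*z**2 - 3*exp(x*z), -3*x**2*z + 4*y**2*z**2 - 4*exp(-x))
(3*x*exp(x*z) + 8*y*z**2 - 10*z, 6*x*z + 4*x*exp(x*z) - x*sin(x*z) - 4*exp(-z) - 4*exp(-x), -3*z*exp(x*z))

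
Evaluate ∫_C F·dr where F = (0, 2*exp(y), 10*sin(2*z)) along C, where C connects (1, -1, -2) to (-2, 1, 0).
-5 + 5*cos(4) + 4*sinh(1)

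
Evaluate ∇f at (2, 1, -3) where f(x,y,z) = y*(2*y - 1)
(0, 3, 0)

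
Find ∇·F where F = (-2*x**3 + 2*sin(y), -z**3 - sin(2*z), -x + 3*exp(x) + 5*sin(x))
-6*x**2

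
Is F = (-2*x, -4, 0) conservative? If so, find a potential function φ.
Yes, F is conservative. φ = -x**2 - 4*y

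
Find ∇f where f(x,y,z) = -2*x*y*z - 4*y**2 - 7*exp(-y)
(-2*y*z, -2*x*z - 8*y + 7*exp(-y), -2*x*y)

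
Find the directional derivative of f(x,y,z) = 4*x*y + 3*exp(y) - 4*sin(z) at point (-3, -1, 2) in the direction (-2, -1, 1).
sqrt(6)*(-3 - 4*E*cos(2) + 20*E)*exp(-1)/6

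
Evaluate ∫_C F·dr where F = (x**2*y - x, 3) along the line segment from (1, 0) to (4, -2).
-42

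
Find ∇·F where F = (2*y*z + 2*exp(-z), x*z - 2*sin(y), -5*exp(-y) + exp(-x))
-2*cos(y)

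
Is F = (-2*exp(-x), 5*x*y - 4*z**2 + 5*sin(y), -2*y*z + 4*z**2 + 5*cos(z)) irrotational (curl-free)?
No, ∇×F = (6*z, 0, 5*y)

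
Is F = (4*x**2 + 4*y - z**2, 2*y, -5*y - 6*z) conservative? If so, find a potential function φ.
No, ∇×F = (-5, -2*z, -4) ≠ 0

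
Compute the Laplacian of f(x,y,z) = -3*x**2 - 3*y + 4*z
-6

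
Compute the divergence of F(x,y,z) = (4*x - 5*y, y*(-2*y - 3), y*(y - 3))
1 - 4*y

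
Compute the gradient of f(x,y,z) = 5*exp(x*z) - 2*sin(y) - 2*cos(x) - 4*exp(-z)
(5*z*exp(x*z) + 2*sin(x), -2*cos(y), 5*x*exp(x*z) + 4*exp(-z))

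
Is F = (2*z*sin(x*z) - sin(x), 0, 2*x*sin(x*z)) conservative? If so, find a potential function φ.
Yes, F is conservative. φ = cos(x) - 2*cos(x*z)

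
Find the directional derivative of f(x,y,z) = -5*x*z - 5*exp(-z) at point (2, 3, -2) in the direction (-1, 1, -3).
5*sqrt(11)*(4 - 3*exp(2))/11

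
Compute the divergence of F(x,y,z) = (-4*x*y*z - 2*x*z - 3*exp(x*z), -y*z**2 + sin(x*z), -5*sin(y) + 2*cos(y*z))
-4*y*z - 2*y*sin(y*z) - z**2 - 3*z*exp(x*z) - 2*z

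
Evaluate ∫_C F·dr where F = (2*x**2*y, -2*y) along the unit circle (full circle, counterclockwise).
-pi/2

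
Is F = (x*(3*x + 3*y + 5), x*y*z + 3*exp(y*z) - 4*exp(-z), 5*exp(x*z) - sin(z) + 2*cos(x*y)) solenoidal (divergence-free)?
No, ∇·F = x*z + 5*x*exp(x*z) + 6*x + 3*y + 3*z*exp(y*z) - cos(z) + 5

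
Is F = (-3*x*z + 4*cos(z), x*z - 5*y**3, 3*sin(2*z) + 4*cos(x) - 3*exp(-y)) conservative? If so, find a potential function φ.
No, ∇×F = (-x + 3*exp(-y), -3*x + 4*sin(x) - 4*sin(z), z) ≠ 0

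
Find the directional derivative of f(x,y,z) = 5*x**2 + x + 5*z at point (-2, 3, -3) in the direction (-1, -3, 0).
19*sqrt(10)/10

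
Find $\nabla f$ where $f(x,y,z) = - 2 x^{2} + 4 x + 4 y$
(4 - 4*x, 4, 0)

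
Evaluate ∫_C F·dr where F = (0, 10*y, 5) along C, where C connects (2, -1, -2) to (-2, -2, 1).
30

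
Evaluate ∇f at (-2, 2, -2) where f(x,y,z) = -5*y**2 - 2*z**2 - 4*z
(0, -20, 4)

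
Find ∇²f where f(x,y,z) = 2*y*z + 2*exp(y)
2*exp(y)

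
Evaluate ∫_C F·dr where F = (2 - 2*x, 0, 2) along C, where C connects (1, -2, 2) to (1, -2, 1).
-2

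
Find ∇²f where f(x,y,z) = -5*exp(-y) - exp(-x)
-5*exp(-y) - exp(-x)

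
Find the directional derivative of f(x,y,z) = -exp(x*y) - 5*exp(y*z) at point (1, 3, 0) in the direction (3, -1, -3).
sqrt(19)*(45 - 8*exp(3))/19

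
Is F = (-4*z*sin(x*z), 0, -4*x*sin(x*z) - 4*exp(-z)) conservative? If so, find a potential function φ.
Yes, F is conservative. φ = 4*cos(x*z) + 4*exp(-z)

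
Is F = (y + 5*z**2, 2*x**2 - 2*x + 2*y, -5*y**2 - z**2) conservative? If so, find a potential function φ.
No, ∇×F = (-10*y, 10*z, 4*x - 3) ≠ 0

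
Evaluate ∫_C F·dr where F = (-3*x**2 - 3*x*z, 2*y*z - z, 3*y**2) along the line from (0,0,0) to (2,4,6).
116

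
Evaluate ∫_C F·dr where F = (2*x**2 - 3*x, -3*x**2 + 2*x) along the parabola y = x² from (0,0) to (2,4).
-14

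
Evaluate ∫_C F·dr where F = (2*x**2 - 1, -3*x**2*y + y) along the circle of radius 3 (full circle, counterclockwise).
0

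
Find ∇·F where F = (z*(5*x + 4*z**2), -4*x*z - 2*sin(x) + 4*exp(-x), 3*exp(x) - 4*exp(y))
5*z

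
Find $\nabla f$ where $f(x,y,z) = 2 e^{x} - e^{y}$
(2*exp(x), -exp(y), 0)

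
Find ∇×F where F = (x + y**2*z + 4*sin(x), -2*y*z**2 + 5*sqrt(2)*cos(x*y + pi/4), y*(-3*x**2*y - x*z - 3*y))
(-6*x**2*y - x*z + 4*y*z - 6*y, y*(6*x*y + y + z), -y*(2*z + 5*sqrt(2)*sin(x*y + pi/4)))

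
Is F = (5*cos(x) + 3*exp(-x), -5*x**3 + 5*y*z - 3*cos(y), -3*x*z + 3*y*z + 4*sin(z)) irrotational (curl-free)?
No, ∇×F = (-5*y + 3*z, 3*z, -15*x**2)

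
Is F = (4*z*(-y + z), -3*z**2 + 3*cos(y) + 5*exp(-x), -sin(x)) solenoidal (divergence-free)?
No, ∇·F = -3*sin(y)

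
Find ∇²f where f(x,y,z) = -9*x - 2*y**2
-4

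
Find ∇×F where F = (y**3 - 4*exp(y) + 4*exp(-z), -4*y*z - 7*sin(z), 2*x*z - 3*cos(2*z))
(4*y + 7*cos(z), -2*z - 4*exp(-z), -3*y**2 + 4*exp(y))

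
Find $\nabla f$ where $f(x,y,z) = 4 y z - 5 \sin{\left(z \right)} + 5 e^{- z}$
(0, 4*z, 4*y - 5*cos(z) - 5*exp(-z))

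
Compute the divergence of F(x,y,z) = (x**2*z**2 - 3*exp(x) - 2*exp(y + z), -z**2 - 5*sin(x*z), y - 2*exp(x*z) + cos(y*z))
2*x*z**2 - 2*x*exp(x*z) - y*sin(y*z) - 3*exp(x)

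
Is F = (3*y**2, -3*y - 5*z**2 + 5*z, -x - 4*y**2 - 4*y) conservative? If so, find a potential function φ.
No, ∇×F = (-8*y + 10*z - 9, 1, -6*y) ≠ 0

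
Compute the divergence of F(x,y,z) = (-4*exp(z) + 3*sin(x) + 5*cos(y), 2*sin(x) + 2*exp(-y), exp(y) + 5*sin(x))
3*cos(x) - 2*exp(-y)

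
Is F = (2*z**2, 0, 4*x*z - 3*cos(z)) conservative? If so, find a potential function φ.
Yes, F is conservative. φ = 2*x*z**2 - 3*sin(z)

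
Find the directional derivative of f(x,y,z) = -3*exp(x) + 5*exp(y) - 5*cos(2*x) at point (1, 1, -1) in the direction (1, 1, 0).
sqrt(2)*(E + 5*sin(2))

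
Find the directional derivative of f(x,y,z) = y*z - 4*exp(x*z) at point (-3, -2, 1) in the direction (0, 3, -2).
sqrt(13)*(-24 + 7*exp(3))*exp(-3)/13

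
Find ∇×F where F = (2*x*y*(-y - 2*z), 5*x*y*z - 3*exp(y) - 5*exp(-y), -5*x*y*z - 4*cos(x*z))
(5*x*(-y - z), -4*x*y + 5*y*z - 4*z*sin(x*z), 4*x*y + 4*x*z + 5*y*z)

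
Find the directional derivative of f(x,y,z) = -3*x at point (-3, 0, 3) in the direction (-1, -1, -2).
sqrt(6)/2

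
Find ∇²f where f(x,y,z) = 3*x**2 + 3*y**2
12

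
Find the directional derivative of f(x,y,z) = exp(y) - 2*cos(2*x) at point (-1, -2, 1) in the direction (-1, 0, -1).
2*sqrt(2)*sin(2)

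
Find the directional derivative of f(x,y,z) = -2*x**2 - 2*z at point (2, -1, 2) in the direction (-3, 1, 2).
10*sqrt(14)/7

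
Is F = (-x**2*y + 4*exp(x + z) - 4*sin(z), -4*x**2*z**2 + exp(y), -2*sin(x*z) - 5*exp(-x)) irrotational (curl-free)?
No, ∇×F = (8*x**2*z, 2*z*cos(x*z) + 4*exp(x + z) - 4*cos(z) - 5*exp(-x), x*(x - 8*z**2))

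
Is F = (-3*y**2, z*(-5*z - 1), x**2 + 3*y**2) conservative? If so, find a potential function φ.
No, ∇×F = (6*y + 10*z + 1, -2*x, 6*y) ≠ 0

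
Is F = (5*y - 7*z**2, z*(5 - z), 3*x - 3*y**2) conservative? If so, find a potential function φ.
No, ∇×F = (-6*y + 2*z - 5, -14*z - 3, -5) ≠ 0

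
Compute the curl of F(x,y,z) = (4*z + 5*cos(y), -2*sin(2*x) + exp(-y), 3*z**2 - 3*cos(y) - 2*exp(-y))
(3*sin(y) + 2*exp(-y), 4, 5*sin(y) - 4*cos(2*x))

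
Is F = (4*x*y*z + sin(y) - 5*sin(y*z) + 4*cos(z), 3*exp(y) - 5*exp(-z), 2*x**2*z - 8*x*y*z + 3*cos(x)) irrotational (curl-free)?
No, ∇×F = (-8*x*z - 5*exp(-z), 4*x*y - 4*x*z + 8*y*z - 5*y*cos(y*z) + 3*sin(x) - 4*sin(z), -4*x*z + 5*z*cos(y*z) - cos(y))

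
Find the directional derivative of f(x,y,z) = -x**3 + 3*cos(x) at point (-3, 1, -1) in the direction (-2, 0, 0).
27 - 3*sin(3)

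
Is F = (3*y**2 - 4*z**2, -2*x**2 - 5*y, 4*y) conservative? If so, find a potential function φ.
No, ∇×F = (4, -8*z, -4*x - 6*y) ≠ 0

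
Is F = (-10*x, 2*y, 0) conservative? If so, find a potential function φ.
Yes, F is conservative. φ = -5*x**2 + y**2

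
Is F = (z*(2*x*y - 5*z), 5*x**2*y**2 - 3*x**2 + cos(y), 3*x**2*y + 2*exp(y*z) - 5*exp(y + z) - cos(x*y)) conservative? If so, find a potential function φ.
No, ∇×F = (3*x**2 + x*sin(x*y) + 2*z*exp(y*z) - 5*exp(y + z), -4*x*y - y*sin(x*y) - 10*z, 2*x*(5*y**2 - z - 3)) ≠ 0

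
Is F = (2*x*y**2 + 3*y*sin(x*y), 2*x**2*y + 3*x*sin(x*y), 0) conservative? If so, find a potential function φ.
Yes, F is conservative. φ = x**2*y**2 - 3*cos(x*y)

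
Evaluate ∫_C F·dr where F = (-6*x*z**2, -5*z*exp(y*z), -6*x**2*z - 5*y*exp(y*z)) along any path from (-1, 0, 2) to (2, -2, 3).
-91 - 5*exp(-6)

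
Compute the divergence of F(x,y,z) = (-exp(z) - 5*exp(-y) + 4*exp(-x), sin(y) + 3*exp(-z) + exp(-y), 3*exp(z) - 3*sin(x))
3*exp(z) + cos(y) - exp(-y) - 4*exp(-x)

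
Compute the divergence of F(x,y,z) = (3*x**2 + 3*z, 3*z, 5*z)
6*x + 5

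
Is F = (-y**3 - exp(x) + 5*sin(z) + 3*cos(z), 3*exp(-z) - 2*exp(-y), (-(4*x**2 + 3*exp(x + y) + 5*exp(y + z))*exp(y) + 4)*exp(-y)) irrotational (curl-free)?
No, ∇×F = (-3*exp(x + y) - 5*exp(y + z) + 3*exp(-z) - 4*exp(-y), 8*x + 3*exp(x + y) - 3*sin(z) + 5*cos(z), 3*y**2)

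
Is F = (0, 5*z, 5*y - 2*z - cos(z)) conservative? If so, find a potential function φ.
Yes, F is conservative. φ = 5*y*z - z**2 - sin(z)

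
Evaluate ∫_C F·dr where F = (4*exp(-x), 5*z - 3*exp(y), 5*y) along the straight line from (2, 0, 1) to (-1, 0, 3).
4*(1 - exp(3))*exp(-2)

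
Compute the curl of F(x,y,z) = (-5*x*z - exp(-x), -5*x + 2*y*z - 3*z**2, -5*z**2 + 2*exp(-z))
(-2*y + 6*z, -5*x, -5)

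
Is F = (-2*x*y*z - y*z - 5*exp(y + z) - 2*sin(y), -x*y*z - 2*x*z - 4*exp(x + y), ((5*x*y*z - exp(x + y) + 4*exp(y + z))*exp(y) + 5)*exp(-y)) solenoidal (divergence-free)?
No, ∇·F = 5*x*y - x*z - 2*y*z - 4*exp(x + y) + 4*exp(y + z)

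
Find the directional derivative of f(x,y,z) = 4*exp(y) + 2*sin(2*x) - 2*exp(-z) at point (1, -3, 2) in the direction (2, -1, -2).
4*(2*exp(3)*cos(2) - E - 1)*exp(-3)/3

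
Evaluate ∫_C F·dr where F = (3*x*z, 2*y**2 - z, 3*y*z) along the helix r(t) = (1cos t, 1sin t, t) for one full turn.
-9*pi/2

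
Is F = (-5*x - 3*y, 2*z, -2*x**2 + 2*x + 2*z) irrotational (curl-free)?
No, ∇×F = (-2, 4*x - 2, 3)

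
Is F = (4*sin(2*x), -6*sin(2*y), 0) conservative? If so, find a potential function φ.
Yes, F is conservative. φ = -2*cos(2*x) + 3*cos(2*y)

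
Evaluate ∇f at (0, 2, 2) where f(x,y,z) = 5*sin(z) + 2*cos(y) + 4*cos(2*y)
(0, -2*sin(2) - 8*sin(4), 5*cos(2))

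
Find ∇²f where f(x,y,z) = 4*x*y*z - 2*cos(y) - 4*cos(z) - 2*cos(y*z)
2*y**2*cos(y*z) + 2*z**2*cos(y*z) + 2*cos(y) + 4*cos(z)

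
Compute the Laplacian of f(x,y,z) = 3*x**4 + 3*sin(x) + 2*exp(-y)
36*x**2 - 3*sin(x) + 2*exp(-y)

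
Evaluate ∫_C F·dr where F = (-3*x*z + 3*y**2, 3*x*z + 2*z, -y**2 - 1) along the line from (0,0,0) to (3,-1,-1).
52/3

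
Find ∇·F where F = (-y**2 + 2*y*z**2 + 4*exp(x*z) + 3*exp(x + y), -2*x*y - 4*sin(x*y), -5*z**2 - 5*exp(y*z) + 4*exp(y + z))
-4*x*cos(x*y) - 2*x - 5*y*exp(y*z) + 4*z*exp(x*z) - 10*z + 3*exp(x + y) + 4*exp(y + z)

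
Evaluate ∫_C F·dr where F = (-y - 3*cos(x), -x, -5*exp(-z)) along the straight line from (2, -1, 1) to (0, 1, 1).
-2 + 3*sin(2)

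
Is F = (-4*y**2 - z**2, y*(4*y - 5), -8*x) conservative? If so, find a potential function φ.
No, ∇×F = (0, 8 - 2*z, 8*y) ≠ 0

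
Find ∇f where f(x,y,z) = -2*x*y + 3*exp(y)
(-2*y, -2*x + 3*exp(y), 0)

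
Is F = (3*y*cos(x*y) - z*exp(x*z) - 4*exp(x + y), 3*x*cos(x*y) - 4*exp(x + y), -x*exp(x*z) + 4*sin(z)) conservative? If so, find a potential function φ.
Yes, F is conservative. φ = -exp(x*z) - 4*exp(x + y) + 3*sin(x*y) - 4*cos(z)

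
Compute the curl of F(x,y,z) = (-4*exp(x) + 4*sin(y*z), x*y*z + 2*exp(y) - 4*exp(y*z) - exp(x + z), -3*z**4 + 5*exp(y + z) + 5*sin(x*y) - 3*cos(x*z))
(-x*y + 5*x*cos(x*y) + 4*y*exp(y*z) + exp(x + z) + 5*exp(y + z), -5*y*cos(x*y) + 4*y*cos(y*z) - 3*z*sin(x*z), y*z - 4*z*cos(y*z) - exp(x + z))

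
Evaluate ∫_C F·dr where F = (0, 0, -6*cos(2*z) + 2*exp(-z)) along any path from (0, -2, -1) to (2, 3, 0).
-3*sin(2) - 2 + 2*E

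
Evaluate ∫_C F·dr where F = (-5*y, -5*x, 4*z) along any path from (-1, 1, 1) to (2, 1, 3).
1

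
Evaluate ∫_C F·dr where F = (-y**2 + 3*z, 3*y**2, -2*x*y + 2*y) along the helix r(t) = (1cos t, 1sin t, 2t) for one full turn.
12*pi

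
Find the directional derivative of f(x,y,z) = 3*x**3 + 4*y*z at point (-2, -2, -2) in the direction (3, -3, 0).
22*sqrt(2)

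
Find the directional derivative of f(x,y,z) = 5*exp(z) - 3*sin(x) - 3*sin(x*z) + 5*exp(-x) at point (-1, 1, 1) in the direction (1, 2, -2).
-5*E - 4*cos(1)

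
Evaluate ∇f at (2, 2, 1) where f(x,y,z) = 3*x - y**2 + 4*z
(3, -4, 4)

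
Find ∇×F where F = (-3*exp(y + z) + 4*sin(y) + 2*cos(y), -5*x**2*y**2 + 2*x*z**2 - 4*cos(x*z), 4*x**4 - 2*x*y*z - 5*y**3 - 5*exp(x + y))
(-6*x*z - 4*x*sin(x*z) - 15*y**2 - 5*exp(x + y), -16*x**3 + 2*y*z + 5*exp(x + y) - 3*exp(y + z), -10*x*y**2 + 2*z**2 + 4*z*sin(x*z) + 3*exp(y + z) + 2*sin(y) - 4*cos(y))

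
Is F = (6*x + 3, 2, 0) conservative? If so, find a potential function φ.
Yes, F is conservative. φ = 3*x**2 + 3*x + 2*y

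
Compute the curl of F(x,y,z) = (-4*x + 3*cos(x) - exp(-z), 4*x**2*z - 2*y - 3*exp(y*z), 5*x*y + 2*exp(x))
(-4*x**2 + 5*x + 3*y*exp(y*z), -5*y - 2*exp(x) + exp(-z), 8*x*z)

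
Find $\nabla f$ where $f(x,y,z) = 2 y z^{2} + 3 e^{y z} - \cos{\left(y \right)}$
(0, 2*z**2 + 3*z*exp(y*z) + sin(y), y*(4*z + 3*exp(y*z)))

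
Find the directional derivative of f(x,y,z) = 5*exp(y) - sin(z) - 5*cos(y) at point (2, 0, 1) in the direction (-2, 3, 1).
sqrt(14)*(15 - cos(1))/14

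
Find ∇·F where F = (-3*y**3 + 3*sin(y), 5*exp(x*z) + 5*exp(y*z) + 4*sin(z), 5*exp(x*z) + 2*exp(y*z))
5*x*exp(x*z) + 2*y*exp(y*z) + 5*z*exp(y*z)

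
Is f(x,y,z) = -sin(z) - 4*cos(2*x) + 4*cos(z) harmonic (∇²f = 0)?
No, ∇²f = sin(z) + 16*cos(2*x) - 4*cos(z)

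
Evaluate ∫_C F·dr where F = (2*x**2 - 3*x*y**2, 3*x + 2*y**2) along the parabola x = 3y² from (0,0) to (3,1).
38/3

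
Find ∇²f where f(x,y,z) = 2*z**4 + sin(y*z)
-y**2*sin(y*z) - z**2*sin(y*z) + 24*z**2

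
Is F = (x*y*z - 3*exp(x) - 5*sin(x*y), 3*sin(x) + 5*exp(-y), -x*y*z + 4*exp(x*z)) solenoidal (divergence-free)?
No, ∇·F = -x*y + 4*x*exp(x*z) + y*z - 5*y*cos(x*y) - 3*exp(x) - 5*exp(-y)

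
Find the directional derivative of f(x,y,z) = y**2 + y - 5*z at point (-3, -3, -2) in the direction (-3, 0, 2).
-10*sqrt(13)/13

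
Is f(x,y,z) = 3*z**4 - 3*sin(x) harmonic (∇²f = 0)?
No, ∇²f = 36*z**2 + 3*sin(x)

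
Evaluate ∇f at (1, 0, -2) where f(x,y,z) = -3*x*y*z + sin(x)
(cos(1), 6, 0)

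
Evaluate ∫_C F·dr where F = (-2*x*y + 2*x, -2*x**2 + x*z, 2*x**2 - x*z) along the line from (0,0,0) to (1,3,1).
-5/3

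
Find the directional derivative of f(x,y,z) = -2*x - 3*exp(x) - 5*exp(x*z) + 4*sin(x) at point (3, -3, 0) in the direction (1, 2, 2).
-exp(3) - 32/3 + 4*cos(3)/3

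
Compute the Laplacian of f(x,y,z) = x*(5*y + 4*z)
0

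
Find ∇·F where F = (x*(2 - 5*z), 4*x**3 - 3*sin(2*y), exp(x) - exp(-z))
-5*z - 6*cos(2*y) + 2 + exp(-z)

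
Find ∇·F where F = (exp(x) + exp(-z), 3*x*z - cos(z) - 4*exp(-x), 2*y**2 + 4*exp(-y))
exp(x)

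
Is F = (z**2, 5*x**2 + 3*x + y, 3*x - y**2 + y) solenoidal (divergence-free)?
No, ∇·F = 1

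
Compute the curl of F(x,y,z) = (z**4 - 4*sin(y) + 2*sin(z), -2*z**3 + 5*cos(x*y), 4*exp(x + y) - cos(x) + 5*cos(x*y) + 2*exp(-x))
(-5*x*sin(x*y) + 6*z**2 + 4*exp(x + y), 5*y*sin(x*y) + 4*z**3 - 4*exp(x + y) - sin(x) + 2*cos(z) + 2*exp(-x), -5*y*sin(x*y) + 4*cos(y))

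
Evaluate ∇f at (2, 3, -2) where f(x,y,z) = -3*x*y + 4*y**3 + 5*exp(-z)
(-9, 102, -5*exp(2))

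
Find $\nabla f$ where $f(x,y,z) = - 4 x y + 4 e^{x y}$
(4*y*(exp(x*y) - 1), 4*x*(exp(x*y) - 1), 0)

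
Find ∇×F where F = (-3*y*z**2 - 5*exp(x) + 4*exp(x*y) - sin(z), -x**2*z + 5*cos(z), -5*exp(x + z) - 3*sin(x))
(x**2 + 5*sin(z), -6*y*z + 5*exp(x + z) + 3*cos(x) - cos(z), -2*x*z - 4*x*exp(x*y) + 3*z**2)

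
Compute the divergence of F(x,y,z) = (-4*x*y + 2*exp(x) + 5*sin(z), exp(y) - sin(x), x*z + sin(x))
x - 4*y + 2*exp(x) + exp(y)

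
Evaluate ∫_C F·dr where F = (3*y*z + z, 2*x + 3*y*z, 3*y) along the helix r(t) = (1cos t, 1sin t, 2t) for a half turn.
-3*pi**2/2 - 5*pi/2 + 12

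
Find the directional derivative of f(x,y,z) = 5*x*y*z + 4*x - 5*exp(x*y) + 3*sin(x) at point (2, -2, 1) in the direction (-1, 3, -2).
sqrt(14)*(-40 - 3*exp(4)*cos(2) + 76*exp(4))*exp(-4)/14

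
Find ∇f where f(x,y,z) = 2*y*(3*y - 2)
(0, 12*y - 4, 0)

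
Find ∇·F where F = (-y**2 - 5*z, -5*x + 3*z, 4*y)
0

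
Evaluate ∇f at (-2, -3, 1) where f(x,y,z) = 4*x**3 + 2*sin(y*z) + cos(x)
(sin(2) + 48, 2*cos(3), -6*cos(3))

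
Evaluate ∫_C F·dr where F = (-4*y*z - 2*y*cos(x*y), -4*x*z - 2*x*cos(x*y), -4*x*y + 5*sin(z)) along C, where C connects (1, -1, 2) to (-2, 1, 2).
-2*sin(1) + 2*sin(2) + 8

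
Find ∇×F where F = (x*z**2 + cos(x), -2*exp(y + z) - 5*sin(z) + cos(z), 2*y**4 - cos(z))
(8*y**3 + 2*exp(y + z) + sin(z) + 5*cos(z), 2*x*z, 0)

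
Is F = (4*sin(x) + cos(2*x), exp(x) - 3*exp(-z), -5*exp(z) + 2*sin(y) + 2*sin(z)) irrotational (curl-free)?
No, ∇×F = (2*cos(y) - 3*exp(-z), 0, exp(x))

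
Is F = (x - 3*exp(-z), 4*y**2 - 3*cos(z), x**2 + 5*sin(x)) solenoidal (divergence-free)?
No, ∇·F = 8*y + 1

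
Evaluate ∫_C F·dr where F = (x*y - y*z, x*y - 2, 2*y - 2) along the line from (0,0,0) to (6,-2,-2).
-12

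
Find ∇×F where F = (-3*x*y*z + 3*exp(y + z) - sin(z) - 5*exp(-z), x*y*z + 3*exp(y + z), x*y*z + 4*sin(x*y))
(-x*y + x*z + 4*x*cos(x*y) - 3*exp(y + z), -3*x*y - y*z - 4*y*cos(x*y) + 3*exp(y + z) - cos(z) + 5*exp(-z), 3*x*z + y*z - 3*exp(y + z))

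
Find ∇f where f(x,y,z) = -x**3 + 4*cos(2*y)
(-3*x**2, -8*sin(2*y), 0)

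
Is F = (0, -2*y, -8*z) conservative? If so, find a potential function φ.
Yes, F is conservative. φ = -y**2 - 4*z**2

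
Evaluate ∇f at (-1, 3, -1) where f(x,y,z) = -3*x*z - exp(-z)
(3, 0, E + 3)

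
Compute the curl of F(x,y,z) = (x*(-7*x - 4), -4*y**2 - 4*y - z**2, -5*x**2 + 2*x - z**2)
(2*z, 10*x - 2, 0)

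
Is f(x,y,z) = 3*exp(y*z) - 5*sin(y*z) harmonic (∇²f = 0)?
No, ∇²f = (y**2 + z**2)*(3*exp(y*z) + 5*sin(y*z))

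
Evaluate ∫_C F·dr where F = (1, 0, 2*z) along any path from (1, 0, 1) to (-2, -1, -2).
0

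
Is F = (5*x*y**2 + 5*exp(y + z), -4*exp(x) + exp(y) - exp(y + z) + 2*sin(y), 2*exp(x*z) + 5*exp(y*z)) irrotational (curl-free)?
No, ∇×F = (5*z*exp(y*z) + exp(y + z), -2*z*exp(x*z) + 5*exp(y + z), -10*x*y - 4*exp(x) - 5*exp(y + z))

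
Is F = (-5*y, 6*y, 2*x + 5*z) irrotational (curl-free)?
No, ∇×F = (0, -2, 5)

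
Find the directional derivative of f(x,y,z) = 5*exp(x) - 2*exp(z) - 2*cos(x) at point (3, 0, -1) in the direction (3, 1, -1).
sqrt(11)*(2 + 6*E*sin(3) + 15*exp(4))*exp(-1)/11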